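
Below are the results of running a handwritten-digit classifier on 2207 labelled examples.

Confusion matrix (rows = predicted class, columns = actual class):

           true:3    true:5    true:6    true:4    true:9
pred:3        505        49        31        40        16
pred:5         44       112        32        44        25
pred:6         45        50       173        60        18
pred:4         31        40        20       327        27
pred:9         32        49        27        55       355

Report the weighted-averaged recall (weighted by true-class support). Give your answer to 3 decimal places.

0.667

Per-class recall (TP/(TP+FN)):
  3: TP=505, FN=44+45+31+32=152 → 505/657 = 0.7686
  5: TP=112, FN=49+50+40+49=188 → 112/300 = 0.3733
  6: TP=173, FN=31+32+20+27=110 → 173/283 = 0.6113
  4: TP=327, FN=40+44+60+55=199 → 327/526 = 0.6217
  9: TP=355, FN=16+25+18+27=86 → 355/441 = 0.8050
Weighted-recall = Σ (supportᵢ/N)·recallᵢ with N=2207: (657/2207)·0.7686 + (300/2207)·0.3733 + (283/2207)·0.6113 + (526/2207)·0.6217 + (441/2207)·0.8050 = 0.667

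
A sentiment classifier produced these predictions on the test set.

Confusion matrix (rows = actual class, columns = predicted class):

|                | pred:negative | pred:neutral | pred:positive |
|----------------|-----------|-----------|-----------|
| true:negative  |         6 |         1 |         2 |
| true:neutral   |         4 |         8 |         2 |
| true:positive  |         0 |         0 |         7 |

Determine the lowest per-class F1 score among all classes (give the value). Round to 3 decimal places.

Per-class F1 score (2·TP/(2·TP+FP+FN)):
  negative: TP=6, FP=4+0=4, FN=1+2=3 → 12/19 = 0.6316
  neutral: TP=8, FP=1+0=1, FN=4+2=6 → 16/23 = 0.6957
  positive: TP=7, FP=2+2=4, FN=0+0=0 → 14/18 = 0.7778
Lowest is class 'negative' with F1 score = 0.632.

0.632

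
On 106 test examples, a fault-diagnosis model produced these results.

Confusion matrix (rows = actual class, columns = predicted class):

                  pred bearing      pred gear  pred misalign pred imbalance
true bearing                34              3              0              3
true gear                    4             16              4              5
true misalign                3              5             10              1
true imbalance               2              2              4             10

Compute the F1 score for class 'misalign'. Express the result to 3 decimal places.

Take TP from the diagonal, FP from the rest of the 'misalign' prediction marginal, FN from the rest of the 'misalign' actual marginal.
F1 score = 2·TP/(2·TP+FP+FN).
misalign: TP=10, FP=0+4+4=8, FN=3+5+1=9 → 20/37 = 0.5405

0.541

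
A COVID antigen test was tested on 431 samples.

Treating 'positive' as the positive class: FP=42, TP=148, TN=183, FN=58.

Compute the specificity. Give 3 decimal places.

Specificity = TN/(TN+FP) = 183/(183+42) = 0.813

0.813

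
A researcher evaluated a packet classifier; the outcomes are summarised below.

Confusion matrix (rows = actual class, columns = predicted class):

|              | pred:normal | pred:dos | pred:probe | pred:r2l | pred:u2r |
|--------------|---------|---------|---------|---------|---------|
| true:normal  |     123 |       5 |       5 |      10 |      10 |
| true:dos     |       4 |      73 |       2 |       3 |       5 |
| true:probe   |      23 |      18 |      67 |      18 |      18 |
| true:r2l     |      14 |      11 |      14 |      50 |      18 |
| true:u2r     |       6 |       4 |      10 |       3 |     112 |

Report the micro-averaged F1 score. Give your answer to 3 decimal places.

0.679

Micro-averaging pools counts across classes: ΣTP=425, ΣFP=201, ΣFN=201.
Micro-F1 score = 2·TP/(2·TP+FP+FN) on pooled counts = 0.679 (equals overall accuracy in single-label multiclass).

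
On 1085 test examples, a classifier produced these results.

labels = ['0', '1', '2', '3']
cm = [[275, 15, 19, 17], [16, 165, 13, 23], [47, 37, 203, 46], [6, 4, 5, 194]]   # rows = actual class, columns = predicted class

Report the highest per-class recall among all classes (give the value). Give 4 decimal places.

0.9282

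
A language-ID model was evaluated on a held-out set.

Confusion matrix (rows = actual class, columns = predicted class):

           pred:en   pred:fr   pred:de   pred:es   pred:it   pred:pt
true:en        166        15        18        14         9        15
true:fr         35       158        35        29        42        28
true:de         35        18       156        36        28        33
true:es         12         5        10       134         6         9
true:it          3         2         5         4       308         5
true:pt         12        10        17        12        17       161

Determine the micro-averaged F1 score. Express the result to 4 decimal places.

Micro-averaging pools counts across classes: ΣTP=1083, ΣFP=519, ΣFN=519.
Micro-F1 score = 2·TP/(2·TP+FP+FN) on pooled counts = 0.6760 (equals overall accuracy in single-label multiclass).

0.6760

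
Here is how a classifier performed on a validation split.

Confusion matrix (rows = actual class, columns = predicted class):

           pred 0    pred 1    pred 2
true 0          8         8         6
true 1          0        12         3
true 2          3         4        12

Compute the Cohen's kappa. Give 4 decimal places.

Observed agreement pₒ = trace/N = 32/56 = 0.57143
Expected agreement pₑ = Σ (rowᵢ·colᵢ)/N² = (22·11 + 15·24 + 19·21)/56² = 0.31920
κ = (pₒ − pₑ)/(1 − pₑ) = (0.57143 − 0.31920)/(1 − 0.31920) = 0.3705

0.3705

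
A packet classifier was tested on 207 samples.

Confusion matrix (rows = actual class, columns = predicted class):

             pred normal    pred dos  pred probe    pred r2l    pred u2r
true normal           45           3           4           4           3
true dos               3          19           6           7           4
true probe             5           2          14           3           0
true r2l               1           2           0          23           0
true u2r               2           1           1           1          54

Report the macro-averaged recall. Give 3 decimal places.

Per-class recall (TP/(TP+FN)):
  normal: TP=45, FN=3+4+4+3=14 → 45/59 = 0.7627
  dos: TP=19, FN=3+6+7+4=20 → 19/39 = 0.4872
  probe: TP=14, FN=5+2+3+0=10 → 14/24 = 0.5833
  r2l: TP=23, FN=1+2+0+0=3 → 23/26 = 0.8846
  u2r: TP=54, FN=2+1+1+1=5 → 54/59 = 0.9153
Macro-recall = mean = (0.7627 + 0.4872 + 0.5833 + 0.8846 + 0.9153) / 5 = 0.727

0.727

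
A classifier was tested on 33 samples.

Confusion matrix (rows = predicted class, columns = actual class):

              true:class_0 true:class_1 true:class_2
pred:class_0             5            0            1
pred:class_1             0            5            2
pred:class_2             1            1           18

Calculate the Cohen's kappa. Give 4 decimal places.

Observed agreement pₒ = trace/N = 28/33 = 0.84848
Expected agreement pₑ = Σ (rowᵢ·colᵢ)/N² = (6·6 + 6·7 + 21·20)/33² = 0.45730
κ = (pₒ − pₑ)/(1 − pₑ) = (0.84848 − 0.45730)/(1 − 0.45730) = 0.7208

0.7208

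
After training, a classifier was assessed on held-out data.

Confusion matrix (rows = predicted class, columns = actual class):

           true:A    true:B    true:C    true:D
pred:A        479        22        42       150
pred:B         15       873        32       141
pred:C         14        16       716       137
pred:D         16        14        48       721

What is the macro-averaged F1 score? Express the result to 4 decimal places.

0.8097

Per-class F1 score (2·TP/(2·TP+FP+FN)):
  A: TP=479, FP=22+42+150=214, FN=15+14+16=45 → 958/1217 = 0.78718
  B: TP=873, FP=15+32+141=188, FN=22+16+14=52 → 1746/1986 = 0.87915
  C: TP=716, FP=14+16+137=167, FN=42+32+48=122 → 1432/1721 = 0.83207
  D: TP=721, FP=16+14+48=78, FN=150+141+137=428 → 1442/1948 = 0.74025
Macro-F1 score = mean = (0.78718 + 0.87915 + 0.83207 + 0.74025) / 4 = 0.8097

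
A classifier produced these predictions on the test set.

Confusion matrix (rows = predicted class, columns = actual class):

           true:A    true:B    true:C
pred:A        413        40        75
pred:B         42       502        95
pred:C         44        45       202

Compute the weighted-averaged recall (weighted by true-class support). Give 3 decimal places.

Per-class recall (TP/(TP+FN)):
  A: TP=413, FN=42+44=86 → 413/499 = 0.8277
  B: TP=502, FN=40+45=85 → 502/587 = 0.8552
  C: TP=202, FN=75+95=170 → 202/372 = 0.5430
Weighted-recall = Σ (supportᵢ/N)·recallᵢ with N=1458: (499/1458)·0.8277 + (587/1458)·0.8552 + (372/1458)·0.5430 = 0.766

0.766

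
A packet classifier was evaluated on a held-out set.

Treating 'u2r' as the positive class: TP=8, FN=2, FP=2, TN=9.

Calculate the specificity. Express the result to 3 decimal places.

0.818

Specificity = TN/(TN+FP) = 9/(9+2) = 0.818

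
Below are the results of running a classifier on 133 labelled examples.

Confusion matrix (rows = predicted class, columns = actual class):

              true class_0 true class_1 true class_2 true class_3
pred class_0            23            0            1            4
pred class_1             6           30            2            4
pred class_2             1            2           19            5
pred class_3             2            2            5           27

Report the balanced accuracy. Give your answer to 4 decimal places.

Balanced accuracy = mean of per-class recall.
  class_0: recall = 23/32 = 0.71875
  class_1: recall = 30/34 = 0.88235
  class_2: recall = 19/27 = 0.70370
  class_3: recall = 27/40 = 0.67500
Mean = (0.71875 + 0.88235 + 0.70370 + 0.67500) / 4 = 0.7450

0.7450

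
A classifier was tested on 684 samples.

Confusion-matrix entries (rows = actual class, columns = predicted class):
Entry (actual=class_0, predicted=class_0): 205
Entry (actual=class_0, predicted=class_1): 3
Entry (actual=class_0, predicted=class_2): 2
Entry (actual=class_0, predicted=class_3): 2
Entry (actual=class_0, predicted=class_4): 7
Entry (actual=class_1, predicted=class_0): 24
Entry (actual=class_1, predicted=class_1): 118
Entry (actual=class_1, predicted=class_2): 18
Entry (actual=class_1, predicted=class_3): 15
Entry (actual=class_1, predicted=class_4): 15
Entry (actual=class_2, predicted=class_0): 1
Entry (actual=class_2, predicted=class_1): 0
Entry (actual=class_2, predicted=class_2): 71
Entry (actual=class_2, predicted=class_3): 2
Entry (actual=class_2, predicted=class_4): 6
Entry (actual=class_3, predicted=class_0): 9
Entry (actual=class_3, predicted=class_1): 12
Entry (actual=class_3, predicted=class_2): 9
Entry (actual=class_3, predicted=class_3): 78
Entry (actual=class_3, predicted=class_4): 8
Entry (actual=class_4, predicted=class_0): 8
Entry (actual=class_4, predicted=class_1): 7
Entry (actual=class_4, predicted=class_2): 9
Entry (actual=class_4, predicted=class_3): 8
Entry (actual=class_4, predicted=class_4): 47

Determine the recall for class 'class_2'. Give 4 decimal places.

0.8875

Take TP from the diagonal, FP from the rest of the 'class_2' prediction marginal, FN from the rest of the 'class_2' actual marginal.
recall = TP/(TP+FN).
class_2: TP=71, FN=1+0+2+6=9 → 71/80 = 0.88750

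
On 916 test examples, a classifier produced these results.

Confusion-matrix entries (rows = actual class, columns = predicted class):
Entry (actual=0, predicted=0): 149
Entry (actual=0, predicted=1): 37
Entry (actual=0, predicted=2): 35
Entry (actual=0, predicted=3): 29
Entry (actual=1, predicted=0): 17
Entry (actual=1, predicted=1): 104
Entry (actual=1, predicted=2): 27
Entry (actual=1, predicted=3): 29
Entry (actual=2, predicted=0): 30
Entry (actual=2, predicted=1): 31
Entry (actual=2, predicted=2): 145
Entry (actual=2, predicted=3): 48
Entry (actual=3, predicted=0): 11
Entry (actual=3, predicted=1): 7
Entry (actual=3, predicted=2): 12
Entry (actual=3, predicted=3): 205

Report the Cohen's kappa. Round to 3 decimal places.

0.543

Observed agreement pₒ = trace/N = 603/916 = 0.6583
Expected agreement pₑ = Σ (rowᵢ·colᵢ)/N² = (250·207 + 177·179 + 254·219 + 235·311)/916² = 0.2528
κ = (pₒ − pₑ)/(1 − pₑ) = (0.6583 − 0.2528)/(1 − 0.2528) = 0.543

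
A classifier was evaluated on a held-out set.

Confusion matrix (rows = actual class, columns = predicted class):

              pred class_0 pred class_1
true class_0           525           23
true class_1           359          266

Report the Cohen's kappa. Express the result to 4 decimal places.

0.3697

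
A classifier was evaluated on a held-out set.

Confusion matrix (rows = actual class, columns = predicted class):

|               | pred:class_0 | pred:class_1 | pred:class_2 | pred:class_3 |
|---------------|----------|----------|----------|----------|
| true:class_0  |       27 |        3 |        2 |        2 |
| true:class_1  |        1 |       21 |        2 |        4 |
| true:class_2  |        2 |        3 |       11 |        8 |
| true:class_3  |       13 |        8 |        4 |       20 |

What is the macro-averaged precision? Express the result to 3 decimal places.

0.599

Per-class precision (TP/(TP+FP)):
  class_0: TP=27, FP=1+2+13=16 → 27/43 = 0.6279
  class_1: TP=21, FP=3+3+8=14 → 21/35 = 0.6000
  class_2: TP=11, FP=2+2+4=8 → 11/19 = 0.5789
  class_3: TP=20, FP=2+4+8=14 → 20/34 = 0.5882
Macro-precision = mean = (0.6279 + 0.6000 + 0.5789 + 0.5882) / 4 = 0.599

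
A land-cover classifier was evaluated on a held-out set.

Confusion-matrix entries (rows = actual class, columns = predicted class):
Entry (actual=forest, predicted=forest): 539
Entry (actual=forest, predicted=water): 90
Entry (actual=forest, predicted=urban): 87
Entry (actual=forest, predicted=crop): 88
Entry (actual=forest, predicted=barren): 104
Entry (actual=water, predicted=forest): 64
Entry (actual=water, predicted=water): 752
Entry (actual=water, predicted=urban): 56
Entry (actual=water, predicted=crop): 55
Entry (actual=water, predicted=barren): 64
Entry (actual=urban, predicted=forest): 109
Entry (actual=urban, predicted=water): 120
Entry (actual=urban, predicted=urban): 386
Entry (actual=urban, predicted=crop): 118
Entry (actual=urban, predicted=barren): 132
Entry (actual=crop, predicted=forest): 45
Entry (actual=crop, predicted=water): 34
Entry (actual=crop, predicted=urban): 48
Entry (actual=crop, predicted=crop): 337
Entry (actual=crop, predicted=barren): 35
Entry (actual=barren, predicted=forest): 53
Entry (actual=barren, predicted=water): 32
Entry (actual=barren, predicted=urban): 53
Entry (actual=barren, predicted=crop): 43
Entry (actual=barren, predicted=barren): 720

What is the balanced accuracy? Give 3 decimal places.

0.655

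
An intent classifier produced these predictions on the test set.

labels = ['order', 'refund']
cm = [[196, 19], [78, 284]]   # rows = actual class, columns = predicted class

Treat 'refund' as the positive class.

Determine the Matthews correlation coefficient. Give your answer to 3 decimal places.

0.674

MCC = (TP·TN − FP·FN) / √((TP+FP)(TP+FN)(TN+FP)(TN+FN))
Numerator = 284·196 − 19·78 = 54182
Denominator = √(303·362·215·274) = √6461602260 = 80384.0921
MCC = 54182 / 80384.0921 = 0.674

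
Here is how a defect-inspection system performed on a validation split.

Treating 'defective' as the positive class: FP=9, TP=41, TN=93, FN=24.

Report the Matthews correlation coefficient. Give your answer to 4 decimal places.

MCC = (TP·TN − FP·FN) / √((TP+FP)(TP+FN)(TN+FP)(TN+FN))
Numerator = 41·93 − 9·24 = 3597
Denominator = √(50·65·102·117) = √38785500 = 6227.8006
MCC = 3597 / 6227.8006 = 0.5776

0.5776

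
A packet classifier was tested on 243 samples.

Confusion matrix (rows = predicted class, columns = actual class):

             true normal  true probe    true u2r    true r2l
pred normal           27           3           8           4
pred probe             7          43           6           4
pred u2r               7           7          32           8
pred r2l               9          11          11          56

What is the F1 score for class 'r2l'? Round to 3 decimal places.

0.704

One-vs-rest for 'r2l': TP = diagonal; FP = other classes predicted 'r2l'; FN = 'r2l' predicted as other.
F1 score = 2·TP/(2·TP+FP+FN).
r2l: TP=56, FP=9+11+11=31, FN=4+4+8=16 → 112/159 = 0.7044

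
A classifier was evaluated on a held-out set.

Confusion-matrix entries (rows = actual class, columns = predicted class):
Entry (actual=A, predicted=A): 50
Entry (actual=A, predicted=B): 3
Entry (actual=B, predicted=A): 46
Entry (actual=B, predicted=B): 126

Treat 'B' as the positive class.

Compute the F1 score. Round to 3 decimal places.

Precision = TP/(TP+FP) = 126/129 = 0.9767
Recall = TP/(TP+FN) = 126/172 = 0.7326
F1 = 2·TP/(2·TP+FP+FN) = 252/301 = 0.837

0.837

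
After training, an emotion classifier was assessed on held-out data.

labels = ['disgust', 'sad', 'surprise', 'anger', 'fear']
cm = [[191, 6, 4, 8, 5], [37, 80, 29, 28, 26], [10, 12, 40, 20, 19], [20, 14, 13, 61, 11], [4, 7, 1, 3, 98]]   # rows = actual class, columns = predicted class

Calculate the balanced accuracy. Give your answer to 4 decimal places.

Balanced accuracy = mean of per-class recall.
  disgust: recall = 191/214 = 0.89252
  sad: recall = 80/200 = 0.40000
  surprise: recall = 40/101 = 0.39604
  anger: recall = 61/119 = 0.51261
  fear: recall = 98/113 = 0.86726
Mean = (0.89252 + 0.40000 + 0.39604 + 0.51261 + 0.86726) / 5 = 0.6137

0.6137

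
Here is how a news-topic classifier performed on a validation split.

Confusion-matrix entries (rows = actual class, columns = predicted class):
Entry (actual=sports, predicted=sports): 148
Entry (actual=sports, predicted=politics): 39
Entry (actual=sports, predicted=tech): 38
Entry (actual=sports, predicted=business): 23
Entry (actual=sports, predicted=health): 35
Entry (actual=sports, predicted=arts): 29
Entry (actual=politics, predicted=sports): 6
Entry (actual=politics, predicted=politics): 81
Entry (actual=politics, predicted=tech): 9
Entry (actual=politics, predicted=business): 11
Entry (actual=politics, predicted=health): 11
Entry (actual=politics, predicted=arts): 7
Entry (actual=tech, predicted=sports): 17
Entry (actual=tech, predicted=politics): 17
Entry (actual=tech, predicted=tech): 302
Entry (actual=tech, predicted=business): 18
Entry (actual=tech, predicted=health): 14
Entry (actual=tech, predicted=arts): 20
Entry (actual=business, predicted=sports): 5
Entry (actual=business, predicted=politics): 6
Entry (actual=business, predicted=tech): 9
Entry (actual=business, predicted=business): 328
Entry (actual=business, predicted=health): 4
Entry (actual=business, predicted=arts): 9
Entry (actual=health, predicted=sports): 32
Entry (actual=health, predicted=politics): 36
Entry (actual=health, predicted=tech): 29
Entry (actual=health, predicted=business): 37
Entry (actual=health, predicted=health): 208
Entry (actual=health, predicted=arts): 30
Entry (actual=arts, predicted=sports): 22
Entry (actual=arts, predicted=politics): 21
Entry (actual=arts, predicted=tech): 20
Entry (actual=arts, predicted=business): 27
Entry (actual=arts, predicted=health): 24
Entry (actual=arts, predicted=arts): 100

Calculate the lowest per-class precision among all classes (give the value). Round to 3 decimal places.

Per-class precision (TP/(TP+FP)):
  sports: TP=148, FP=6+17+5+32+22=82 → 148/230 = 0.6435
  politics: TP=81, FP=39+17+6+36+21=119 → 81/200 = 0.4050
  tech: TP=302, FP=38+9+9+29+20=105 → 302/407 = 0.7420
  business: TP=328, FP=23+11+18+37+27=116 → 328/444 = 0.7387
  health: TP=208, FP=35+11+14+4+24=88 → 208/296 = 0.7027
  arts: TP=100, FP=29+7+20+9+30=95 → 100/195 = 0.5128
Lowest is class 'politics' with precision = 0.405.

0.405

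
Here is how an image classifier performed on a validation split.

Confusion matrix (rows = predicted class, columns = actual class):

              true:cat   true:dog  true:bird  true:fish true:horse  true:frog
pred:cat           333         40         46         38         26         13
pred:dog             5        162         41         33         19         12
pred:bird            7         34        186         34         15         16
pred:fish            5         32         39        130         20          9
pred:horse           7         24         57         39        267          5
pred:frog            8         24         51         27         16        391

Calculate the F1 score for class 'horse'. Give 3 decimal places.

F1 score = 2·TP/(2·TP+FP+FN).
horse: TP=267, FP=7+24+57+39+5=132, FN=26+19+15+20+16=96 → 534/762 = 0.7008

0.701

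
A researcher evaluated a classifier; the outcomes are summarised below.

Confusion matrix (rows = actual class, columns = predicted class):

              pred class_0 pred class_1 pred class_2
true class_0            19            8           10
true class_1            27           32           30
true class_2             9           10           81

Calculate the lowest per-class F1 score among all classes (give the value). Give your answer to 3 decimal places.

Per-class F1 score (2·TP/(2·TP+FP+FN)):
  class_0: TP=19, FP=27+9=36, FN=8+10=18 → 38/92 = 0.4130
  class_1: TP=32, FP=8+10=18, FN=27+30=57 → 64/139 = 0.4604
  class_2: TP=81, FP=10+30=40, FN=9+10=19 → 162/221 = 0.7330
Lowest is class 'class_0' with F1 score = 0.413.

0.413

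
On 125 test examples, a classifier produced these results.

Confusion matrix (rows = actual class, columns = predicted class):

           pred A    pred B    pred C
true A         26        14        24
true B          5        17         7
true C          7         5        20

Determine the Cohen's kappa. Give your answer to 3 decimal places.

Observed agreement pₒ = trace/N = 63/125 = 0.5040
Expected agreement pₑ = Σ (rowᵢ·colᵢ)/N² = (64·38 + 29·36 + 32·51)/125² = 0.3269
κ = (pₒ − pₑ)/(1 − pₑ) = (0.5040 − 0.3269)/(1 − 0.3269) = 0.263

0.263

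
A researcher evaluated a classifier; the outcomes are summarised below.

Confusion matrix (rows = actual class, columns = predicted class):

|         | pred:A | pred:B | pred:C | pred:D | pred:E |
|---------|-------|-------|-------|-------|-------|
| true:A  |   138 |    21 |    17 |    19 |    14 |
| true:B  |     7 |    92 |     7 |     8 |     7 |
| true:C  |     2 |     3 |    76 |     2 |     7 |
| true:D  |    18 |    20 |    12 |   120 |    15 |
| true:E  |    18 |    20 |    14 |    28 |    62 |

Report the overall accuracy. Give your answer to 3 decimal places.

0.653

Accuracy = trace / total = (138+92+76+120+62=488) / 747 = 488/747 = 0.653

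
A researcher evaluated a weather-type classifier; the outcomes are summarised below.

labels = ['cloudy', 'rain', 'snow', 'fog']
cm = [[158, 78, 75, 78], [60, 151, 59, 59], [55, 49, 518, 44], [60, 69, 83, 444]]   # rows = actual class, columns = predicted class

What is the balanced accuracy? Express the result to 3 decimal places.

0.580

Balanced accuracy = mean of per-class recall.
  cloudy: recall = 158/389 = 0.4062
  rain: recall = 151/329 = 0.4590
  snow: recall = 518/666 = 0.7778
  fog: recall = 444/656 = 0.6768
Mean = (0.4062 + 0.4590 + 0.7778 + 0.6768) / 4 = 0.580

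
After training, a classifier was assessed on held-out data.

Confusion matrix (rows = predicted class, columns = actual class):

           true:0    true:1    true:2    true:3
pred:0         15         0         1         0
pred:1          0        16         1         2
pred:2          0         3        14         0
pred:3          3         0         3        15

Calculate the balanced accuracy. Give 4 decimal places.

0.8237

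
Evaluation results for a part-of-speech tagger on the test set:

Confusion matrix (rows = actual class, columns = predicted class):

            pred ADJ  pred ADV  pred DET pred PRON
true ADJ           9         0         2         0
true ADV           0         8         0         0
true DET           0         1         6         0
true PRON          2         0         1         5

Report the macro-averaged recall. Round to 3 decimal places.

0.825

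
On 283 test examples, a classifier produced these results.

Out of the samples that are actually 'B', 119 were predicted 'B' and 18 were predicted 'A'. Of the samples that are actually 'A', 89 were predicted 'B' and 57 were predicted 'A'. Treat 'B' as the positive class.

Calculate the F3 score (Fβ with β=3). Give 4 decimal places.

0.8258

Fβ = (1+β²)·TP / ((1+β²)·TP + β²·FN + FP), with β²=9
= 10·119 / (10·119 + 9·18 + 89) = 0.8258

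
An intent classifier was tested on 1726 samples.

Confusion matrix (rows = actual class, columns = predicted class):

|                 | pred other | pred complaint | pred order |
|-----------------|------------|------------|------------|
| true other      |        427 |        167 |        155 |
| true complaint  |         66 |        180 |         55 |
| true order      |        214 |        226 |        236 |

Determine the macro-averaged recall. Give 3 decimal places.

Per-class recall (TP/(TP+FN)):
  other: TP=427, FN=167+155=322 → 427/749 = 0.5701
  complaint: TP=180, FN=66+55=121 → 180/301 = 0.5980
  order: TP=236, FN=214+226=440 → 236/676 = 0.3491
Macro-recall = mean = (0.5701 + 0.5980 + 0.3491) / 3 = 0.506

0.506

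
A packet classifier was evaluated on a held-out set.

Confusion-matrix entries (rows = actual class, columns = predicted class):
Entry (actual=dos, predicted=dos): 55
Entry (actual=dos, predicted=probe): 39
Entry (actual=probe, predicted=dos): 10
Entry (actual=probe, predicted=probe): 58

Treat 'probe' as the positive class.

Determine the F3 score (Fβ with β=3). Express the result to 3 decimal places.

Fβ = (1+β²)·TP / ((1+β²)·TP + β²·FN + FP), with β²=9
= 10·58 / (10·58 + 9·10 + 39) = 0.818

0.818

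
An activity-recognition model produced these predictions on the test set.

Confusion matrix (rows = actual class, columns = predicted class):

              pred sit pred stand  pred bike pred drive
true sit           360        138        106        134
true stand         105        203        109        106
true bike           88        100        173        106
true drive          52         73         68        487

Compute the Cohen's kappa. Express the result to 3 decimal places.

Observed agreement pₒ = trace/N = 1223/2408 = 0.5079
Expected agreement pₑ = Σ (rowᵢ·colᵢ)/N² = (738·605 + 523·514 + 467·456 + 680·833)/2408² = 0.2578
κ = (pₒ − pₑ)/(1 − pₑ) = (0.5079 − 0.2578)/(1 − 0.2578) = 0.337

0.337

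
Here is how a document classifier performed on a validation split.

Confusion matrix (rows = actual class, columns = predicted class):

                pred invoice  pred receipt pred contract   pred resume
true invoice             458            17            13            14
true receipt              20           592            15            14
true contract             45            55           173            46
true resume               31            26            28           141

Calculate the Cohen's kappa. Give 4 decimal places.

Observed agreement pₒ = trace/N = 1364/1688 = 0.80806
Expected agreement pₑ = Σ (rowᵢ·colᵢ)/N² = (502·554 + 641·690 + 319·229 + 226·215)/1688² = 0.29552
κ = (pₒ − pₑ)/(1 − pₑ) = (0.80806 − 0.29552)/(1 − 0.29552) = 0.7275

0.7275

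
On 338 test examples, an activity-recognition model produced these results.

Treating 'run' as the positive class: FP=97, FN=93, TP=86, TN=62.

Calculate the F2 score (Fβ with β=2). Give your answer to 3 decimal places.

0.478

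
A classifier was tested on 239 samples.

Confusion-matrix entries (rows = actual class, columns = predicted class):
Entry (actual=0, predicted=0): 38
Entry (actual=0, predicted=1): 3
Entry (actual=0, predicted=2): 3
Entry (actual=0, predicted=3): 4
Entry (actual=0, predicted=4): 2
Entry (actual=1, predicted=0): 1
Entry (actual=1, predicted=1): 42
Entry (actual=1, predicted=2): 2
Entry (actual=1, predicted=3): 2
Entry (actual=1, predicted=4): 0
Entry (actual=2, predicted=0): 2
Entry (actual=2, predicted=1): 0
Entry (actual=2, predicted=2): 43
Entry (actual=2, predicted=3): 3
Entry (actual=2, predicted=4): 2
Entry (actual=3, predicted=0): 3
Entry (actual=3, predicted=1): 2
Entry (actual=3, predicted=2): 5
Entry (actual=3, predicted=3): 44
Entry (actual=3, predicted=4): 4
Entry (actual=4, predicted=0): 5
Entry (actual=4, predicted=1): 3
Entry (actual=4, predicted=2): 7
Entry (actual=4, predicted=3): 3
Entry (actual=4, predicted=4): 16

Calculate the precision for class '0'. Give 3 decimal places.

0.776

Treat '0' as positive and all other classes as negative.
precision = TP/(TP+FP).
0: TP=38, FP=1+2+3+5=11 → 38/49 = 0.7755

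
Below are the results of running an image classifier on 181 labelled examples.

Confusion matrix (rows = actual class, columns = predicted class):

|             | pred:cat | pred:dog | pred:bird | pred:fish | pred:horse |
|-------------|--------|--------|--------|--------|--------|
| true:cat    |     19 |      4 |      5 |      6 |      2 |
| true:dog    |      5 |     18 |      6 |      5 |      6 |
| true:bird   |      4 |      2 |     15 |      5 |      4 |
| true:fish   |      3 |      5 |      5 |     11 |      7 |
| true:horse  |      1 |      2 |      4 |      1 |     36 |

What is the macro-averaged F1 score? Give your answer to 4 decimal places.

0.5255

Per-class F1 score (2·TP/(2·TP+FP+FN)):
  cat: TP=19, FP=5+4+3+1=13, FN=4+5+6+2=17 → 38/68 = 0.55882
  dog: TP=18, FP=4+2+5+2=13, FN=5+6+5+6=22 → 36/71 = 0.50704
  bird: TP=15, FP=5+6+5+4=20, FN=4+2+5+4=15 → 30/65 = 0.46154
  fish: TP=11, FP=6+5+5+1=17, FN=3+5+5+7=20 → 22/59 = 0.37288
  horse: TP=36, FP=2+6+4+7=19, FN=1+2+4+1=8 → 72/99 = 0.72727
Macro-F1 score = mean = (0.55882 + 0.50704 + 0.46154 + 0.37288 + 0.72727) / 5 = 0.5255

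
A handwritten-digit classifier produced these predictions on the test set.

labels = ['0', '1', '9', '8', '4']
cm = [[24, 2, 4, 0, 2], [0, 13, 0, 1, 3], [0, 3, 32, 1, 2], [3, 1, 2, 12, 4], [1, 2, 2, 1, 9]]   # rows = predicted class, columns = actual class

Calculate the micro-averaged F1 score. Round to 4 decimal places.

0.7258

Micro-averaging pools counts across classes: ΣTP=90, ΣFP=34, ΣFN=34.
Micro-F1 score = 2·TP/(2·TP+FP+FN) on pooled counts = 0.7258 (equals overall accuracy in single-label multiclass).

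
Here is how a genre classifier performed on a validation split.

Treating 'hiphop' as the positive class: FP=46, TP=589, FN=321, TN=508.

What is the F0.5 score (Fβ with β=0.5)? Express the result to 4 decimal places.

0.8536

Fβ = (1+β²)·TP / ((1+β²)·TP + β²·FN + FP), with β²=1/4
= 1.25·589 / (1.25·589 + 0.25·321 + 46) = 0.8536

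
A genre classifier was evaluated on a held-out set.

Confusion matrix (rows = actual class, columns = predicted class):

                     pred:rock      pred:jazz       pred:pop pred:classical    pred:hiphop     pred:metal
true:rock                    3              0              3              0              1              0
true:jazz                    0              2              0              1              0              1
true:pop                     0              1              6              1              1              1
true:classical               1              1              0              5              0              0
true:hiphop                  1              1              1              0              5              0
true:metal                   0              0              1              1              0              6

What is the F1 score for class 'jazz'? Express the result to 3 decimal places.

0.444

Take TP from the diagonal, FP from the rest of the 'jazz' prediction marginal, FN from the rest of the 'jazz' actual marginal.
F1 score = 2·TP/(2·TP+FP+FN).
jazz: TP=2, FP=0+1+1+1+0=3, FN=0+0+1+0+1=2 → 4/9 = 0.4444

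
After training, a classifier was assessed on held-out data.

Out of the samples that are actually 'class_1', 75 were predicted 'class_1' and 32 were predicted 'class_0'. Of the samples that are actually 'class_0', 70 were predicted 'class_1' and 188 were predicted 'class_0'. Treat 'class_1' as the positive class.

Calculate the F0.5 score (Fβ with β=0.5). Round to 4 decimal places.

Fβ = (1+β²)·TP / ((1+β²)·TP + β²·FN + FP), with β²=1/4
= 1.25·75 / (1.25·75 + 0.25·32 + 70) = 0.5459

0.5459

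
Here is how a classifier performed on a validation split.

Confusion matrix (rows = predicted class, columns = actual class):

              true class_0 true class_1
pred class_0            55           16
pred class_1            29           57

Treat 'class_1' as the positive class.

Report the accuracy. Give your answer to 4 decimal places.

0.7134

Accuracy = (TP+TN)/N = (57+55)/157 = 0.7134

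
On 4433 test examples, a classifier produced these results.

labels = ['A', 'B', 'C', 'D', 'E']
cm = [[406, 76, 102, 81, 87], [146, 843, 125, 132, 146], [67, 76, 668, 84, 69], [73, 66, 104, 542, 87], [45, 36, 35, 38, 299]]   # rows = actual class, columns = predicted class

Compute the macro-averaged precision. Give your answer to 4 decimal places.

0.6036

Per-class precision (TP/(TP+FP)):
  A: TP=406, FP=146+67+73+45=331 → 406/737 = 0.55088
  B: TP=843, FP=76+76+66+36=254 → 843/1097 = 0.76846
  C: TP=668, FP=102+125+104+35=366 → 668/1034 = 0.64603
  D: TP=542, FP=81+132+84+38=335 → 542/877 = 0.61802
  E: TP=299, FP=87+146+69+87=389 → 299/688 = 0.43459
Macro-precision = mean = (0.55088 + 0.76846 + 0.64603 + 0.61802 + 0.43459) / 5 = 0.6036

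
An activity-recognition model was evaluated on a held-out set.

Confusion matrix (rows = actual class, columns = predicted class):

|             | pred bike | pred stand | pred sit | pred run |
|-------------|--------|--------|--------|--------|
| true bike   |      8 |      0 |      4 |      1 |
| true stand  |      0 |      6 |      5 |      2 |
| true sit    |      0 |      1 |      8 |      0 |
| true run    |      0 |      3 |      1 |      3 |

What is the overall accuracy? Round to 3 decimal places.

0.595

Accuracy = trace / total = (8+6+8+3=25) / 42 = 25/42 = 0.595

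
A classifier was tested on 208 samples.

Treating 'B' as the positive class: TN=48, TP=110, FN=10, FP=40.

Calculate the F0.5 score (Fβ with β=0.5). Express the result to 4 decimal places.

0.7639

Fβ = (1+β²)·TP / ((1+β²)·TP + β²·FN + FP), with β²=1/4
= 1.25·110 / (1.25·110 + 0.25·10 + 40) = 0.7639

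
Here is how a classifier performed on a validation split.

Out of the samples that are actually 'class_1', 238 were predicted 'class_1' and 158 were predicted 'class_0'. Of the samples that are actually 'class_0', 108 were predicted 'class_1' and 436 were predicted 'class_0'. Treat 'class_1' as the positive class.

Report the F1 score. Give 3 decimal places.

0.642

Precision = TP/(TP+FP) = 238/346 = 0.6879
Recall = TP/(TP+FN) = 238/396 = 0.6010
F1 = 2·TP/(2·TP+FP+FN) = 476/742 = 0.642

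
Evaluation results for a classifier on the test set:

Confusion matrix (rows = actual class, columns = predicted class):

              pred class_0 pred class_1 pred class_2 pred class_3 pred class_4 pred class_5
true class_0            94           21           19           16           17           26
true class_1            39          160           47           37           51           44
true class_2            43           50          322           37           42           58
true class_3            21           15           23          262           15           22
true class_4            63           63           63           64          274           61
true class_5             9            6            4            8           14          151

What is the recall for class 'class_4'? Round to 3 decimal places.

recall = TP/(TP+FN).
class_4: TP=274, FN=63+63+63+64+61=314 → 274/588 = 0.4660

0.466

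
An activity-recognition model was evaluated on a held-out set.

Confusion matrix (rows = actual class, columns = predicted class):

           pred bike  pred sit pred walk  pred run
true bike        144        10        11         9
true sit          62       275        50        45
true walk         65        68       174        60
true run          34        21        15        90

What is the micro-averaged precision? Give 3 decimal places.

Micro-averaging pools counts across classes: ΣTP=683, ΣFP=450, ΣFN=450.
Micro-precision = TP/(TP+FP) on pooled counts = 0.603 (equals overall accuracy in single-label multiclass).

0.603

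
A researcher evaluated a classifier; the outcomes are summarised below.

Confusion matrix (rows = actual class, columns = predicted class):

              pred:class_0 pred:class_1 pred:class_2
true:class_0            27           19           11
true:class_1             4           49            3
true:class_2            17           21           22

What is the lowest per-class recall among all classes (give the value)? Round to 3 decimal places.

Per-class recall (TP/(TP+FN)):
  class_0: TP=27, FN=19+11=30 → 27/57 = 0.4737
  class_1: TP=49, FN=4+3=7 → 49/56 = 0.8750
  class_2: TP=22, FN=17+21=38 → 22/60 = 0.3667
Lowest is class 'class_2' with recall = 0.367.

0.367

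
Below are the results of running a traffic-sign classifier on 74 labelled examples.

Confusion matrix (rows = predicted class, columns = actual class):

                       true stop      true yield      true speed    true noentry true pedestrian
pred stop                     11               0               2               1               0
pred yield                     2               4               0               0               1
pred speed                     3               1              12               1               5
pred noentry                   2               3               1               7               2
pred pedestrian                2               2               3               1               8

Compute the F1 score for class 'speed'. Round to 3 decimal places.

0.600

Take TP from the diagonal, FP from the rest of the 'speed' prediction marginal, FN from the rest of the 'speed' actual marginal.
F1 score = 2·TP/(2·TP+FP+FN).
speed: TP=12, FP=3+1+1+5=10, FN=2+0+1+3=6 → 24/40 = 0.6000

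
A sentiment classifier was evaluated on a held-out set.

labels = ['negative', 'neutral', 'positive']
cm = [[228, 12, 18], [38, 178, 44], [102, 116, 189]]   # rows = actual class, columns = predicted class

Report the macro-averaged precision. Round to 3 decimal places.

Per-class precision (TP/(TP+FP)):
  negative: TP=228, FP=38+102=140 → 228/368 = 0.6196
  neutral: TP=178, FP=12+116=128 → 178/306 = 0.5817
  positive: TP=189, FP=18+44=62 → 189/251 = 0.7530
Macro-precision = mean = (0.6196 + 0.5817 + 0.7530) / 3 = 0.651

0.651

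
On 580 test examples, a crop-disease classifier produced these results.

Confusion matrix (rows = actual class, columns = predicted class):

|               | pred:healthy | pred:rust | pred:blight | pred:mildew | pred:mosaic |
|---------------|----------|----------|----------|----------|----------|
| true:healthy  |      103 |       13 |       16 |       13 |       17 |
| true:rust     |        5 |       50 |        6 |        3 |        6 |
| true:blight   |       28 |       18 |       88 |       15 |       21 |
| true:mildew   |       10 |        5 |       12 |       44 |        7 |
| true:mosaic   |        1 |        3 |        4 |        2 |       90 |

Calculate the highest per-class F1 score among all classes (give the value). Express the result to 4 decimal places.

0.7469

Per-class F1 score (2·TP/(2·TP+FP+FN)):
  healthy: TP=103, FP=5+28+10+1=44, FN=13+16+13+17=59 → 206/309 = 0.66667
  rust: TP=50, FP=13+18+5+3=39, FN=5+6+3+6=20 → 100/159 = 0.62893
  blight: TP=88, FP=16+6+12+4=38, FN=28+18+15+21=82 → 176/296 = 0.59459
  mildew: TP=44, FP=13+3+15+2=33, FN=10+5+12+7=34 → 88/155 = 0.56774
  mosaic: TP=90, FP=17+6+21+7=51, FN=1+3+4+2=10 → 180/241 = 0.74689
Highest is class 'mosaic' with F1 score = 0.7469.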